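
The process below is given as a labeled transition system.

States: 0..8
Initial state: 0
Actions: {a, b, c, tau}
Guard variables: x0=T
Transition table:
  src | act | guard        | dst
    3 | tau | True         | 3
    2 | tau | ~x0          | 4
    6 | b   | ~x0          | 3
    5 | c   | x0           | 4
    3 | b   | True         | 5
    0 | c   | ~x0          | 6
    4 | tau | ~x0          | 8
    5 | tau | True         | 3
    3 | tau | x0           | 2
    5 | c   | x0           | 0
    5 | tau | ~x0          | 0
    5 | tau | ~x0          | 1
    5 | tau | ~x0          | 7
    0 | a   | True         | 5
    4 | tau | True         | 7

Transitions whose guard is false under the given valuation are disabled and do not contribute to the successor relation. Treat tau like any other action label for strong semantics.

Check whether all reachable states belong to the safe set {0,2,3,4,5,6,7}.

Allowed set {0,2,3,4,5,6,7}
Reachable = {0,2,3,4,5,7}
  0: ok
  2: ok
  3: ok
  4: ok
  5: ok
  7: ok

Answer: INVARIANT HOLDS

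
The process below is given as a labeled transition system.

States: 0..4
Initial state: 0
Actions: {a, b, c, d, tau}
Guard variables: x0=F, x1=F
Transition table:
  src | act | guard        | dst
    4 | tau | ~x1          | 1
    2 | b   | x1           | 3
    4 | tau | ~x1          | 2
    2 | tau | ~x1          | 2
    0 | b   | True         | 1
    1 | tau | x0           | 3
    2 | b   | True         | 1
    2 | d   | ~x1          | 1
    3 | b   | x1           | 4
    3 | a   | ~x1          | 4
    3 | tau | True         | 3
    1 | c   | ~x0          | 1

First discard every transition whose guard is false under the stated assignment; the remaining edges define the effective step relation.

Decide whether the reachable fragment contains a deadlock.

Reach set: {0,1}
  0: b→1  [deg 1]
  1: c→1  [deg 1]

Answer: DEADLOCK-FREE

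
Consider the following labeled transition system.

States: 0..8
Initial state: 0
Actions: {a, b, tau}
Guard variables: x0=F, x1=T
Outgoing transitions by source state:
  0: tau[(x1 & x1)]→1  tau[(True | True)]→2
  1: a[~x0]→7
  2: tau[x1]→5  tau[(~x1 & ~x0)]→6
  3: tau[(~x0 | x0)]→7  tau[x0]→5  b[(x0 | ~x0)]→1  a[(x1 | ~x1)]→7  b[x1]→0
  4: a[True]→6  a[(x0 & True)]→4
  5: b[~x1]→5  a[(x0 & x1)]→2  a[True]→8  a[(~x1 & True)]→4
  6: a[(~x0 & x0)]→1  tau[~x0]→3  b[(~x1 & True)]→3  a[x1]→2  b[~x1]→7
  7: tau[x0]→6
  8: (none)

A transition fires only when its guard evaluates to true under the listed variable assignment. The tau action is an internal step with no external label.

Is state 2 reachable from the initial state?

After dropping false guards: 12 live edges.
depth 0: {0}
depth 1: {1,2}  cumulative {0,1,2}
depth 2: {5,7}  cumulative {0,1,2,5,7}
depth 3: {8}  cumulative {0,1,2,5,7,8}
R = {0,1,2,5,7,8}
Path to 2: tau

Answer: REACHABLE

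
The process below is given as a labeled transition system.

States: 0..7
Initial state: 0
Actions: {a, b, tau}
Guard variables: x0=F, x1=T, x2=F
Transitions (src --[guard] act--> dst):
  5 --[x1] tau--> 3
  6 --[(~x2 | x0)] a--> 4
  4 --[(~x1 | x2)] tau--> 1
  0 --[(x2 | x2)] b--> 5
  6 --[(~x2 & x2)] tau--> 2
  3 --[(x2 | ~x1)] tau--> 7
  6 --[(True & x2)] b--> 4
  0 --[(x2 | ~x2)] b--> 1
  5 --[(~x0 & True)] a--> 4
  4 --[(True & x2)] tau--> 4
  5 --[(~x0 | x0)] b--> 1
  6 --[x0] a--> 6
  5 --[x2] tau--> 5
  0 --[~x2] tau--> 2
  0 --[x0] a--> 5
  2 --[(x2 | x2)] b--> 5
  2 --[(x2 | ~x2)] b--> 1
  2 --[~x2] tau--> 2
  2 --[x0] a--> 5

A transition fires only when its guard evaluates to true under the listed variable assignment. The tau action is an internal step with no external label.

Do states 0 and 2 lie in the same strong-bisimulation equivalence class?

Answer: BISIMILAR

Working:
Refine partition for ~:
  P[0] = {{0,1,2,3,4,5,6,7}}
  P[1] = {{0,2},{1,3,4,7},{5},{6}}
Fixed point at round 2; 4 class(es).
class of 0: {0,2}; class of 2: {0,2}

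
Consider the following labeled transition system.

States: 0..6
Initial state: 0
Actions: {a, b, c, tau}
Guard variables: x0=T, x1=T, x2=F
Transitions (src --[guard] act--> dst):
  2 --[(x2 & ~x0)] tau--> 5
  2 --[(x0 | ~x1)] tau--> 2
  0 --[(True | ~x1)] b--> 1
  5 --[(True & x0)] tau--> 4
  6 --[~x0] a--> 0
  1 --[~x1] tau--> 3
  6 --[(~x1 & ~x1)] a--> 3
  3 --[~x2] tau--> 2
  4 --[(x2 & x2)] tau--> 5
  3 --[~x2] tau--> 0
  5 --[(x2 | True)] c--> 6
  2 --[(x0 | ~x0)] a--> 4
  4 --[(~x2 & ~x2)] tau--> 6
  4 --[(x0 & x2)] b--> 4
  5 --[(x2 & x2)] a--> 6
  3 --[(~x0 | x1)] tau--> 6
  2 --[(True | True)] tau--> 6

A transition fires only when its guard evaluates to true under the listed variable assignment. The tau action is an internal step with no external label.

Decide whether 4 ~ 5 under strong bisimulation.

Bisimulation quotient by refinement:
  round 0: {{0,1,2,3,4,5,6}}
  round 1: {{0},{1,6},{2},{3,4},{5}}
  round 2: {{0},{1,6},{2},{3},{4},{5}}
stable after 3 split(s): 6 block(s)
class of 4: {4}; class of 5: {5}

Answer: NOT BISIMILAR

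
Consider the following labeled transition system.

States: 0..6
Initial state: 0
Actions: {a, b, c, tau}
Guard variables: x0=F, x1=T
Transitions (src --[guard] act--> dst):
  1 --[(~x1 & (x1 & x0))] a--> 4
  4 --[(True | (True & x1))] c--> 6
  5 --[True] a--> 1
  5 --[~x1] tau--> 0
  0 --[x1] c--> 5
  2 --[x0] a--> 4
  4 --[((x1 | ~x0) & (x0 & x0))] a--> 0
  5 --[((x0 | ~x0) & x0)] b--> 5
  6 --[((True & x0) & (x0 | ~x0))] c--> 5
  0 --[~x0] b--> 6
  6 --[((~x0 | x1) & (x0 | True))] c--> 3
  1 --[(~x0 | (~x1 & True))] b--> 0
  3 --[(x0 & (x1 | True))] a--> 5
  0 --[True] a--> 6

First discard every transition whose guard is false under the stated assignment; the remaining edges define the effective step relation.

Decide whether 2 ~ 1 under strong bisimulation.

Bisimulation quotient by refinement:
  P[0] = {{0,1,2,3,4,5,6}}
  P[1] = {{0},{1},{2,3},{4,6},{5}}
  P[2] = {{0},{1},{2,3},{4},{5},{6}}
stable after 3 split(s): 6 block(s)
class of 2: {2,3}; class of 1: {1}

Answer: NOT BISIMILAR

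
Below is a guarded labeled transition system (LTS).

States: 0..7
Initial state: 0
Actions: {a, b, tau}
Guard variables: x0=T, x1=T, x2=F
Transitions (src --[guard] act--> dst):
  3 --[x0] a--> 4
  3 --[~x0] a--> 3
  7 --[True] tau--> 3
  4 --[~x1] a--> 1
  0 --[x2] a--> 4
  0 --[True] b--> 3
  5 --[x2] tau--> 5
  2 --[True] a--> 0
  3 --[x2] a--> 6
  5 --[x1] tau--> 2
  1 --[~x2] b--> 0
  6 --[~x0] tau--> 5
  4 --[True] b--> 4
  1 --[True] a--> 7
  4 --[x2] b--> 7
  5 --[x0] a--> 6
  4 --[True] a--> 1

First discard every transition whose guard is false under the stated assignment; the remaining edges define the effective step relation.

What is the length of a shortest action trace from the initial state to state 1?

Breadth-first toward 1:
  depth 0: {0}
  depth 1: {3}
  depth 2: {4}
  depth 3: {1}
first hit 1 at d=3 via b·a·a

Answer: 3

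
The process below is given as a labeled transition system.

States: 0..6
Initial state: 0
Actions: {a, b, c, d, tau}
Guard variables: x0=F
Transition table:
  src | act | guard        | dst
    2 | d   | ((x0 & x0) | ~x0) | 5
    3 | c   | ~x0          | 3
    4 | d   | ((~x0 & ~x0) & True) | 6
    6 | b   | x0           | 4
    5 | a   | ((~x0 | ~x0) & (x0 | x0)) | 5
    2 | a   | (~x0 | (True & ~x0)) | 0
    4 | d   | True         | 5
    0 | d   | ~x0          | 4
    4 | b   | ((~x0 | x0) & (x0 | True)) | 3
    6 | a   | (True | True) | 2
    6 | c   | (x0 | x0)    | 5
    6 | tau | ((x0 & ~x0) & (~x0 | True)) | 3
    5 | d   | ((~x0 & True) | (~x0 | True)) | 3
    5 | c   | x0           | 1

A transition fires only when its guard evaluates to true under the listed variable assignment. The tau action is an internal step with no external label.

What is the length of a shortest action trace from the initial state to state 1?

Layered search for 1:
  depth 0: {0}
  depth 1: {4}
  depth 2: {3,5,6}
  depth 3: {2}
1 never appears.

Answer: UNREACHABLE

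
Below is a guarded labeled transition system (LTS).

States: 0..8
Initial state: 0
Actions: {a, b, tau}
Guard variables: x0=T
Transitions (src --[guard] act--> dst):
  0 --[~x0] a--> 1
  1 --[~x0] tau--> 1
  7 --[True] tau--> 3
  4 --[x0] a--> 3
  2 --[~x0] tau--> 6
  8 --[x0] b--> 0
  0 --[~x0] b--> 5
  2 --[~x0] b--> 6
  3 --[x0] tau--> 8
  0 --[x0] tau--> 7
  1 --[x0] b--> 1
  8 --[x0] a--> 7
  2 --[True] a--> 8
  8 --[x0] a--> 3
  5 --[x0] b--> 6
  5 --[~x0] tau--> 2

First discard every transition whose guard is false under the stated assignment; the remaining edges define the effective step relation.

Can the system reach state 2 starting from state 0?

Guard filter leaves 10 enabled edge(s).
Layer 0: {0}
Layer 1: {7}  cumulative {0,7}
Layer 2: {3}  cumulative {0,3,7}
Layer 3: {8}  cumulative {0,3,7,8}
Reach set: {0,3,7,8}

Answer: UNREACHABLE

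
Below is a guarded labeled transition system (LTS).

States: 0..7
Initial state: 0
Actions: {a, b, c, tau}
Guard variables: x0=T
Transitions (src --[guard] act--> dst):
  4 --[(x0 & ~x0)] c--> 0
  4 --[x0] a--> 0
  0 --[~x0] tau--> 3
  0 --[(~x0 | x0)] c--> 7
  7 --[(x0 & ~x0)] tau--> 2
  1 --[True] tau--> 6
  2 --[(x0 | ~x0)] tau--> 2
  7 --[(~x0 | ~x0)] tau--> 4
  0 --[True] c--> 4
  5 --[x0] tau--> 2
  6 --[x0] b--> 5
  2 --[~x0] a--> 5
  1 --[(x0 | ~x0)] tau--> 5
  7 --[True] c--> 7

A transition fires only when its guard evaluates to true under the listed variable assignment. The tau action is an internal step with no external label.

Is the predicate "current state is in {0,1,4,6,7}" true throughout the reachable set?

Answer: INVARIANT HOLDS

Working:
Safe = {0,1,4,6,7}
R = {0,4,7}
  0: safe
  4: safe
  7: safe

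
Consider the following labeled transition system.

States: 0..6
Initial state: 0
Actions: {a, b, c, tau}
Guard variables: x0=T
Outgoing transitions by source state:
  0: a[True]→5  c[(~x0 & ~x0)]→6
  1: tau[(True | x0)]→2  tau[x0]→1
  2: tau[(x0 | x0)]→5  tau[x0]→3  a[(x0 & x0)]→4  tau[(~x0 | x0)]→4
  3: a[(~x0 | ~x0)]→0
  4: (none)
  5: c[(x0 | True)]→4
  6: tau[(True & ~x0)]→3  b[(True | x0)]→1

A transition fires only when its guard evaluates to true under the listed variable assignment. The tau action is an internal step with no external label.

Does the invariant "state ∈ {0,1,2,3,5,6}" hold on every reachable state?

Safe = {0,1,2,3,5,6}
Reach set: {0,4,5}
  0: ok
  4: outside
  5: ok
counterexample path to 4: a·c

Answer: INVARIANT VIOLATED at state 4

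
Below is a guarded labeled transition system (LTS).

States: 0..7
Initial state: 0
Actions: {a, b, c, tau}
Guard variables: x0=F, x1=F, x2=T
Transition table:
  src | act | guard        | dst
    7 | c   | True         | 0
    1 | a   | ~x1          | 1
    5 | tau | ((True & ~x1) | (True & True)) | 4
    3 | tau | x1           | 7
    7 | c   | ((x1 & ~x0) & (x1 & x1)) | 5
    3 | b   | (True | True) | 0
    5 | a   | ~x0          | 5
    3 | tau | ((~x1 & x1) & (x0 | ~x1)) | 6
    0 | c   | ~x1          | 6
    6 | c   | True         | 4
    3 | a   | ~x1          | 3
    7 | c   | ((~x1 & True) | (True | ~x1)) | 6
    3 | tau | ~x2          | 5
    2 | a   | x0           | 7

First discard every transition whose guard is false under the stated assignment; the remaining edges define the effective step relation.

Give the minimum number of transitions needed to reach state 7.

BFS to 7:
  Layer 0: {0}
  Layer 1: {6}
  Layer 2: {4}
7 never appears.

Answer: UNREACHABLE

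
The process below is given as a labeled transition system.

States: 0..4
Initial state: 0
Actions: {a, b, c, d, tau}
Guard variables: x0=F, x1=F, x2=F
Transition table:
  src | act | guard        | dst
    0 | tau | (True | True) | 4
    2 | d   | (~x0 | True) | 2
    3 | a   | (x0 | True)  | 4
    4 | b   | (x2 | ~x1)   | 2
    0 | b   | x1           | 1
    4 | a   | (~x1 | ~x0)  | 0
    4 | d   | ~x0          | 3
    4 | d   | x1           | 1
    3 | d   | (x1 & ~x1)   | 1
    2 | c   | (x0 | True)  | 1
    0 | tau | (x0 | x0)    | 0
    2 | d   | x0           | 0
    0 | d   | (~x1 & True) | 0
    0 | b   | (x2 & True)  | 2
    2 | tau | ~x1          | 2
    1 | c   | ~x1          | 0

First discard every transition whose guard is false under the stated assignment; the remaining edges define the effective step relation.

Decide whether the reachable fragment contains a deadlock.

Answer: DEADLOCK-FREE

Working:
Reach set: {0,1,2,3,4}
  0: d→0  tau→4  [2 exit(s)]
  1: c→0  [1 exit(s)]
  2: c→1  d→2  tau→2  [3 exit(s)]
  3: a→4  [1 exit(s)]
  4: a→0  b→2  d→3  [3 exit(s)]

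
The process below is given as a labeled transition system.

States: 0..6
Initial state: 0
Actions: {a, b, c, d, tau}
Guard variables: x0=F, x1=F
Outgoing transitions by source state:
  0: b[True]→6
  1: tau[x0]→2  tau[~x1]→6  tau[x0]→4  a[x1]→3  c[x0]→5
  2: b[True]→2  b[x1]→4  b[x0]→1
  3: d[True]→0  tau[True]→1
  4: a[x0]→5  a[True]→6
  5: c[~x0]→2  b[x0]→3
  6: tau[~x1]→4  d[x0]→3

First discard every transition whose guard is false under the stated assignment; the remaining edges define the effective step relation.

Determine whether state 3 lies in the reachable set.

After dropping false guards: 8 live edges.
Layer 0: {0}
Layer 1: {6}  cumulative {0,6}
Layer 2: {4}  cumulative {0,4,6}
R = {0,4,6}

Answer: UNREACHABLE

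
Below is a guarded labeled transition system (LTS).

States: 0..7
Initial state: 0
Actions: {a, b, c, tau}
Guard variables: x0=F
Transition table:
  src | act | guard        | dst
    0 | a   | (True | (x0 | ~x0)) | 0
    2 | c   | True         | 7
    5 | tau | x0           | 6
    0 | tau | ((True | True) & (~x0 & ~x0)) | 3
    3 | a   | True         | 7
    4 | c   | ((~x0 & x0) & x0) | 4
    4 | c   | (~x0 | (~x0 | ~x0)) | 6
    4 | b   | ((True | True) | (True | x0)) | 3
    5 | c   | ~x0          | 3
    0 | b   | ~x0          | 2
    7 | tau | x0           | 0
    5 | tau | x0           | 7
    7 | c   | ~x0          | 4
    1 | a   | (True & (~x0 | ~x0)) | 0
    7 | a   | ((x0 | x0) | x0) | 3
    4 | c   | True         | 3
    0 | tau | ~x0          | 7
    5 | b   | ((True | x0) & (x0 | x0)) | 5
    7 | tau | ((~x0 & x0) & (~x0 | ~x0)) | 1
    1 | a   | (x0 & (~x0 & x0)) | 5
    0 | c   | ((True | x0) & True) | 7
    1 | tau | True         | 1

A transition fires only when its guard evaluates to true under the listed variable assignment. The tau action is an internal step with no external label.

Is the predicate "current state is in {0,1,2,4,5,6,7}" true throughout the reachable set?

Safe = {0,1,2,4,5,6,7}
R = {0,2,3,4,6,7}
  0: ✓
  2: ✓
  3: outside
  4: ✓
  6: ✓
  7: ✓
reach 3 via tau — violates

Answer: INVARIANT VIOLATED at state 3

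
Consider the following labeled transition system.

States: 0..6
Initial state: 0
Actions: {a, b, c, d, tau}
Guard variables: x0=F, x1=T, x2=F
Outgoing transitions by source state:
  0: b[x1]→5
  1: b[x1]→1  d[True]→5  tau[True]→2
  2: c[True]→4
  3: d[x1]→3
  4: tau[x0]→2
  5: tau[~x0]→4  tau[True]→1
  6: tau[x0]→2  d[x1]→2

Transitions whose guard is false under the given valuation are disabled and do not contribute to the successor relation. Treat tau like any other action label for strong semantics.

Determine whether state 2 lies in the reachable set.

After dropping false guards: 9 live edges.
L0 = {0}
L1 = {5}  now seen {0,5}
L2 = {1,4}  now seen {0,1,4,5}
L3 = {2}  now seen {0,1,2,4,5}
R = {0,1,2,4,5}
witness 2: b·tau·tau

Answer: REACHABLE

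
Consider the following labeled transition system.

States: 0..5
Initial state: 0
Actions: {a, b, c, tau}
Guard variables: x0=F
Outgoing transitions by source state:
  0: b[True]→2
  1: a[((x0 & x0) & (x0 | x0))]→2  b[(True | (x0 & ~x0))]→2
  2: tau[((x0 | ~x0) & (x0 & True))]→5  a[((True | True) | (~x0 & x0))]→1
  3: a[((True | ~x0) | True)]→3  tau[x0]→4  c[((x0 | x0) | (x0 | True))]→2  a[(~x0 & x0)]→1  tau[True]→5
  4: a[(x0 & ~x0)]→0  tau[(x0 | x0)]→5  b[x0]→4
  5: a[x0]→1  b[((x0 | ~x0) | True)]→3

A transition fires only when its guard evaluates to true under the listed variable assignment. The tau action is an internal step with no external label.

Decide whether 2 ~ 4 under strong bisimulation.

Bisimulation quotient by refinement:
  π0 = {{0,1,2,3,4,5}}
  π1 = {{0,1,5},{2},{3},{4}}
  π2 = {{0,1},{2},{3},{4},{5}}
Fixed point at round 3; 5 class(es).
class of 2: {2}; class of 4: {4}

Answer: NOT BISIMILAR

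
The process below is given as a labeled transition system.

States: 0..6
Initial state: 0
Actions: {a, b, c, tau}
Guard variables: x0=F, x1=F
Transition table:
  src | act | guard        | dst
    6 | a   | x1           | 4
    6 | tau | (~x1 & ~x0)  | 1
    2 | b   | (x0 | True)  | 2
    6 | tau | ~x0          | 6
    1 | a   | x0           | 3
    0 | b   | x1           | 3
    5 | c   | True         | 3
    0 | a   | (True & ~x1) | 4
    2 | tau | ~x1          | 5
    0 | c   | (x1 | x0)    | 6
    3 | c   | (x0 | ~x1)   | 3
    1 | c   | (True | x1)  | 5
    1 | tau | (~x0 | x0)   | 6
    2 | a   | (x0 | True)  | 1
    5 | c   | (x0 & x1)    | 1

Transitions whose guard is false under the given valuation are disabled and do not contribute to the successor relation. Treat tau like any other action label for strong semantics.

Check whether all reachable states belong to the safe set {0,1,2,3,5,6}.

Safe = {0,1,2,3,5,6}
R = {0,4}
  0: ok
  4: VIOLATES
reach 4 via a — violates

Answer: INVARIANT VIOLATED at state 4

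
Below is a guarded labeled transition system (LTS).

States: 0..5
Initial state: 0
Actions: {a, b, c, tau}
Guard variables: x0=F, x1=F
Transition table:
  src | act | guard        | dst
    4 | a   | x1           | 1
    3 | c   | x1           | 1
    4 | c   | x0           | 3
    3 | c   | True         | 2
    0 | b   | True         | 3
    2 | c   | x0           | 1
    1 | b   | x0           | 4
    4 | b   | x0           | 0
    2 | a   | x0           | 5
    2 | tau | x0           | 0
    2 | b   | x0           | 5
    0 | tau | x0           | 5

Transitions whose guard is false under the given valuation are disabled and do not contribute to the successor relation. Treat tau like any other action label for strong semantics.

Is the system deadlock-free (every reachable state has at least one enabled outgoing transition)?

Answer: DEADLOCK at state 2

Analysis:
R = {0,2,3}
  0: b→3  [1 exit(s)]
  2: ∅  [STUCK]
  3: c→2  [1 exit(s)]
witness 2: b·c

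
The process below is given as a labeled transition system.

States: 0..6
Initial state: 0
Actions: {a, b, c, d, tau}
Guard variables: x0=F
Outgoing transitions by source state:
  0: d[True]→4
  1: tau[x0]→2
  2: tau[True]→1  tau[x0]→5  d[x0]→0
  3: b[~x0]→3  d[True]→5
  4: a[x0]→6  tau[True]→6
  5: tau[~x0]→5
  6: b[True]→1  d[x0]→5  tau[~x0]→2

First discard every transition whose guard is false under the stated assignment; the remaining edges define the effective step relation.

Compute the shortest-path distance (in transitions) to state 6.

BFS to 6:
  Layer 0: {0}
  Layer 1: {4}
  Layer 2: {6}
depth(6)=2, e.g. d·tau

Answer: 2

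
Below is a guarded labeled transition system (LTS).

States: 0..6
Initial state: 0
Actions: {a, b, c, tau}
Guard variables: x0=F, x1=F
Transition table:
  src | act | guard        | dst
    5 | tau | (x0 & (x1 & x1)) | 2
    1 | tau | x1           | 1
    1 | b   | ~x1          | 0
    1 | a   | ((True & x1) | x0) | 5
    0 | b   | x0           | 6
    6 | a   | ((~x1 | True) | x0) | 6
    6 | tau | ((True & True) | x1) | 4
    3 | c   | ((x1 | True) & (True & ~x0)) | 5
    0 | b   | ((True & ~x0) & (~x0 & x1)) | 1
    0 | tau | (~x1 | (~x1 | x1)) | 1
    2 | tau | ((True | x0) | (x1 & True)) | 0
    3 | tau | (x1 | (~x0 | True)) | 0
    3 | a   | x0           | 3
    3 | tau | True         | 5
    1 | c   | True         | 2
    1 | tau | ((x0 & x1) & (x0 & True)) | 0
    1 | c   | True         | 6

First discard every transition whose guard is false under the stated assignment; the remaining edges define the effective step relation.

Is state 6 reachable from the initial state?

10 transition(s) survive guard evaluation.
Layer 0: {0}
Layer 1: {1}  cumulative {0,1}
Layer 2: {2,6}  cumulative {0,1,2,6}
Layer 3: {4}  cumulative {0,1,2,4,6}
R = {0,1,2,4,6}
witness 6: tau·c

Answer: REACHABLE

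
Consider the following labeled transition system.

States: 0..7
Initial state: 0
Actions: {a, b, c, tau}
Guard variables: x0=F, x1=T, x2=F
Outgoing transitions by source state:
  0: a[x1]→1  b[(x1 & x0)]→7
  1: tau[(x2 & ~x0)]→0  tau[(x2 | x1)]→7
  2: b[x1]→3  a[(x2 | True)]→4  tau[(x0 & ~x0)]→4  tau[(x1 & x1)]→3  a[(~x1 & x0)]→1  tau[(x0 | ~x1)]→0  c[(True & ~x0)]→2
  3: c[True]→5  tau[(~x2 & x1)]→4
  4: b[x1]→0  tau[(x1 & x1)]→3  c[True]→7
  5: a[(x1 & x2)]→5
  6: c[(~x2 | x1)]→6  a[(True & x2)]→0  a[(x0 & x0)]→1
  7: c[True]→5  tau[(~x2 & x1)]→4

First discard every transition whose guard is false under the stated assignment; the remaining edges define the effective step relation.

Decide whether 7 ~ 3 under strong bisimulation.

Bisimulation quotient by refinement:
  round 0: {{0,1,2,3,4,5,6,7}}
  round 1: {{0},{1},{2},{3,7},{4},{5},{6}}
Fixed point at round 2; 7 class(es).
[7]={3,7}  [3]={3,7}

Answer: BISIMILAR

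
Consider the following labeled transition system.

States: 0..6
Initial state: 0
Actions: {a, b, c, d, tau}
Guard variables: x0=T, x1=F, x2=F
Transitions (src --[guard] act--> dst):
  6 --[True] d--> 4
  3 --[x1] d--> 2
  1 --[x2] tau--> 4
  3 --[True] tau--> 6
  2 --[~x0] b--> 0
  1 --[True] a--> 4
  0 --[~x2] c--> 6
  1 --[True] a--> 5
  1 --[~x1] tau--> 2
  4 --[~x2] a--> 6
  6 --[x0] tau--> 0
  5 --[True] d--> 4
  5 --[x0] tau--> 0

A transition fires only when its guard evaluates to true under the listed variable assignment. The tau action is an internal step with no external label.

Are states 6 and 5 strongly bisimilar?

Answer: BISIMILAR

Trace:
Refine partition for ~:
  round 0: {{0,1,2,3,4,5,6}}
  round 1: {{0},{1},{2},{3},{4},{5,6}}
stable after 2 split(s): 6 block(s)
class of 6: {5,6}; class of 5: {5,6}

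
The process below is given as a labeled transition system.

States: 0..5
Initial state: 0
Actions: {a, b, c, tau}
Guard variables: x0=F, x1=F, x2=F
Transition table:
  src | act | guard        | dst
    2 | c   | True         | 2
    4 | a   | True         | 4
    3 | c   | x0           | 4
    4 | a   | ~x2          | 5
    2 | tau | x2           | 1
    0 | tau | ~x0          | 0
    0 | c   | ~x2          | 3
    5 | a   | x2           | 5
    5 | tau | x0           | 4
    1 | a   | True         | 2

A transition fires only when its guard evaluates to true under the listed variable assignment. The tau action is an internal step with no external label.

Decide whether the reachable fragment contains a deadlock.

Reachable = {0,3}
  0: c→3  tau→0  [2 exit(s)]
  3: ∅  [no exit]
witness 3: c

Answer: DEADLOCK at state 3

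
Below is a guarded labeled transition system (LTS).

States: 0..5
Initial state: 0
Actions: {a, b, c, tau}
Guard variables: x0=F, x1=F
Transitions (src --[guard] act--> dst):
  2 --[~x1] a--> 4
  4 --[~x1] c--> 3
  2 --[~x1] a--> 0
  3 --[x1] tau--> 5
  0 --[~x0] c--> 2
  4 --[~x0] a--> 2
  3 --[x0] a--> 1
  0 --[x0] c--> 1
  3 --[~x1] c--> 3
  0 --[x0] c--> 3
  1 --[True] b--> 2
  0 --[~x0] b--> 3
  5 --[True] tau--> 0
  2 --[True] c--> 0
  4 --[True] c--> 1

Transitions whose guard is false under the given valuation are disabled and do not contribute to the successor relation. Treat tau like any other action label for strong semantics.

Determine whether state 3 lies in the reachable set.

Guard filter leaves 11 enabled edge(s).
L0 = {0}
L1 = {2,3}  now seen {0,2,3}
L2 = {4}  now seen {0,2,3,4}
L3 = {1}  now seen {0,1,2,3,4}
Reach set: {0,1,2,3,4}
witness 3: b

Answer: REACHABLE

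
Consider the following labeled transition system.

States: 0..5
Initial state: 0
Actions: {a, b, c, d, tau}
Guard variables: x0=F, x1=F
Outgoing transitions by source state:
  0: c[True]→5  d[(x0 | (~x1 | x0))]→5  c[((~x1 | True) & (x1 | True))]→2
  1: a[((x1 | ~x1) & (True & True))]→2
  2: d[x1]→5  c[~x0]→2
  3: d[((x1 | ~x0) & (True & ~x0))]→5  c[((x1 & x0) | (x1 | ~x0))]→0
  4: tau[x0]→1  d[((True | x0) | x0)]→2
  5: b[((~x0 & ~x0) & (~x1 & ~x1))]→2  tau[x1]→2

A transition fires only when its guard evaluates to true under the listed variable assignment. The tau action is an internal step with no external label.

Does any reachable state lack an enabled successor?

Answer: DEADLOCK-FREE

Trace:
Reachable = {0,2,5}
  0: c→2  c→5  d→5  [deg 3]
  2: c→2  [deg 1]
  5: b→2  [deg 1]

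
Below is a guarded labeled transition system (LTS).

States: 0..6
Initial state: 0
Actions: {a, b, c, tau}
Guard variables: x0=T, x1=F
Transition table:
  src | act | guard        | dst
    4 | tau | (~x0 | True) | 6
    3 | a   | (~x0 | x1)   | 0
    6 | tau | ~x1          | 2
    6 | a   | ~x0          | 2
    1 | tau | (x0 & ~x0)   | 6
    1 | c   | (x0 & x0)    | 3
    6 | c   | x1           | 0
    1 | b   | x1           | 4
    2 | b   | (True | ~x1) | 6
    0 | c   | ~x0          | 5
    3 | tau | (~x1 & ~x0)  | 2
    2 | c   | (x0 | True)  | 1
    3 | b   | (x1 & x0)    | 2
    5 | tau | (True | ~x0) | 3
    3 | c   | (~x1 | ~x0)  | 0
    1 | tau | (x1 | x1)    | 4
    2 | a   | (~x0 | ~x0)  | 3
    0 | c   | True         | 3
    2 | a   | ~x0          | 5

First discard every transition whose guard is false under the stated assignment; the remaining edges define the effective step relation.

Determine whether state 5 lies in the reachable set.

8 transition(s) survive guard evaluation.
Layer 0: {0}
Layer 1: {3}  now seen {0,3}
Reachable = {0,3}

Answer: UNREACHABLE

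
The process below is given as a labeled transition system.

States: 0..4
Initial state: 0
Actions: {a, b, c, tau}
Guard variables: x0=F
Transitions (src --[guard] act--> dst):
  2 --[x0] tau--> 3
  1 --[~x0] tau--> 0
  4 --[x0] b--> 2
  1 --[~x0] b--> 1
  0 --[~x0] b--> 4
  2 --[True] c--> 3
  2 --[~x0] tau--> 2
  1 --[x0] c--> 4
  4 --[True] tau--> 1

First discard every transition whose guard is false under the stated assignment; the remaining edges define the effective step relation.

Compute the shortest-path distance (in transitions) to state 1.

Answer: 2

Analysis:
BFS to 1:
  L0 = {0}
  L1 = {4}
  L2 = {1}
first hit 1 at d=2 via b·tau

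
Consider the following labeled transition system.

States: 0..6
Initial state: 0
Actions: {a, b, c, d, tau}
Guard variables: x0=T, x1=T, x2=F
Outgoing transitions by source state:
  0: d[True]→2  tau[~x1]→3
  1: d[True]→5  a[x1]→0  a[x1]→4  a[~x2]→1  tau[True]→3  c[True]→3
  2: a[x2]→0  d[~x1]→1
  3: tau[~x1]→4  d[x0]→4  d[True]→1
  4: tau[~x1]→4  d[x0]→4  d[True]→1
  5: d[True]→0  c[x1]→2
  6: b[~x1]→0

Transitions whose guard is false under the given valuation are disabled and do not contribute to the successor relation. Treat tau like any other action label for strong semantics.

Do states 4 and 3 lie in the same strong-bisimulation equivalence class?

Bisimulation quotient by refinement:
  π0 = {{0,1,2,3,4,5,6}}
  π1 = {{0,3,4},{1},{2,6},{5}}
  π2 = {{0},{1},{2,6},{3,4},{5}}
stable after 3 split(s): 5 block(s)
[4]={3,4}  [3]={3,4}

Answer: BISIMILAR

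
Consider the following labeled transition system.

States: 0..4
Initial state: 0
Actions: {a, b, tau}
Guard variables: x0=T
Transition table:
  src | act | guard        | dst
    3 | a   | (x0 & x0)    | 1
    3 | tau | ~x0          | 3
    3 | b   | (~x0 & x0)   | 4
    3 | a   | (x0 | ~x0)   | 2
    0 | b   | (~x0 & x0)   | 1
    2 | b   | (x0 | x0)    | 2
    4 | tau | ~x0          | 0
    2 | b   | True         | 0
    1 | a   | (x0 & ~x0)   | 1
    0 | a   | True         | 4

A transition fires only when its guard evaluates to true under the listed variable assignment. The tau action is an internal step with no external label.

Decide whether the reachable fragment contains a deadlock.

Reachable = {0,4}
  0: a→4  [1 out]
  4: ∅  [STUCK]
witness 4: a

Answer: DEADLOCK at state 4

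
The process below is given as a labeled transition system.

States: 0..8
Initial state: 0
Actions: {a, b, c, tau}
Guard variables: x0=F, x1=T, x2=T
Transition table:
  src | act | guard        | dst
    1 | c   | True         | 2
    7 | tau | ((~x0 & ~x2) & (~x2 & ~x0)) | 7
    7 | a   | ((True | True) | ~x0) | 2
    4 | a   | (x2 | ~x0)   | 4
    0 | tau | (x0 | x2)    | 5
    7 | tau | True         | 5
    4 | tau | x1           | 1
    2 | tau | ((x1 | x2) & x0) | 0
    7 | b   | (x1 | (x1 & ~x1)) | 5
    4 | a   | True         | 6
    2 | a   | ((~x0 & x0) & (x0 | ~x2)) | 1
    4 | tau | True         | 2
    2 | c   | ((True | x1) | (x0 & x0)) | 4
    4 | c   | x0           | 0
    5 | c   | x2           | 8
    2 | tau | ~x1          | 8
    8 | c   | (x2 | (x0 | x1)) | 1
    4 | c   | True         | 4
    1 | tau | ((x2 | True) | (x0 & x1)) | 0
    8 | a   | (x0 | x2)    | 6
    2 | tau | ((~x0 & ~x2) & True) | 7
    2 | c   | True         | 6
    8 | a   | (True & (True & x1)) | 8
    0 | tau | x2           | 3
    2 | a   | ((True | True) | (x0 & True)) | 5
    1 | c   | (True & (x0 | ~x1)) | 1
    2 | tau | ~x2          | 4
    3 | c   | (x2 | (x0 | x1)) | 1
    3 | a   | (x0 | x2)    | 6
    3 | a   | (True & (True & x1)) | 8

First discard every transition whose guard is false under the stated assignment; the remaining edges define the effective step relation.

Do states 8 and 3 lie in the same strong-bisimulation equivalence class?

Answer: BISIMILAR

Analysis:
Refine partition for ~:
  π0 = {{0,1,2,3,4,5,6,7,8}}
  π1 = {{0},{1},{2,3,8},{4},{5},{6},{7}}
  π2 = {{0},{1},{2},{3,8},{4},{5},{6},{7}}
Fixed point at round 3; 8 class(es).
[8]={3,8}  [3]={3,8}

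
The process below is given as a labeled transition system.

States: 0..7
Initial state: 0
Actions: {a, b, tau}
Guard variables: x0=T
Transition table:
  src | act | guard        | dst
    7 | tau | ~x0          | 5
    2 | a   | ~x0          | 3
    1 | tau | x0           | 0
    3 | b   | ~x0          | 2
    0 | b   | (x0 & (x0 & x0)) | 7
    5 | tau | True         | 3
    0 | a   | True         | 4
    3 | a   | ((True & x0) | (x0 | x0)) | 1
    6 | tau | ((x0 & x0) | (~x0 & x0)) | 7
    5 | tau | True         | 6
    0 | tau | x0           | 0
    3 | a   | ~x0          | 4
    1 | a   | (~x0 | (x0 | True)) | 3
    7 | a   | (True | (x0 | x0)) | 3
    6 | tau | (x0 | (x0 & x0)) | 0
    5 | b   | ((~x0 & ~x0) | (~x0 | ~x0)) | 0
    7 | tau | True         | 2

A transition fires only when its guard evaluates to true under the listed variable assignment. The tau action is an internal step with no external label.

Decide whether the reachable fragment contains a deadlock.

Reachable = {0,1,2,3,4,7}
  0: a→4  b→7  tau→0  [deg 3]
  1: a→3  tau→0  [deg 2]
  2: ∅  [STUCK]
  3: a→1  [deg 1]
  4: ∅  [STUCK]
  7: a→3  tau→2  [deg 2]
witness 2: b·tau

Answer: DEADLOCK at state 2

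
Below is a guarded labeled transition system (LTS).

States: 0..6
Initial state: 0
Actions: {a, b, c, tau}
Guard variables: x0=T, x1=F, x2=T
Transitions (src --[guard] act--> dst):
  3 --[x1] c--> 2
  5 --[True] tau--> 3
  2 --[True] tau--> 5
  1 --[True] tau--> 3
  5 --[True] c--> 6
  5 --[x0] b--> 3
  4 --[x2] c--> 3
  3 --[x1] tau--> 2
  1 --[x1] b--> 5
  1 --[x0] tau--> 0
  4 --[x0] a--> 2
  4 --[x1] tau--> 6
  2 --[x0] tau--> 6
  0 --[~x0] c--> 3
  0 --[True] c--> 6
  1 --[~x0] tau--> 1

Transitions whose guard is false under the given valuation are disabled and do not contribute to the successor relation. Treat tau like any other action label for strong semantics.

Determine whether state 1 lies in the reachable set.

Answer: UNREACHABLE

Trace:
10 transition(s) survive guard evaluation.
Layer 0: {0}
Layer 1: {6}  total {0,6}
Reach set: {0,6}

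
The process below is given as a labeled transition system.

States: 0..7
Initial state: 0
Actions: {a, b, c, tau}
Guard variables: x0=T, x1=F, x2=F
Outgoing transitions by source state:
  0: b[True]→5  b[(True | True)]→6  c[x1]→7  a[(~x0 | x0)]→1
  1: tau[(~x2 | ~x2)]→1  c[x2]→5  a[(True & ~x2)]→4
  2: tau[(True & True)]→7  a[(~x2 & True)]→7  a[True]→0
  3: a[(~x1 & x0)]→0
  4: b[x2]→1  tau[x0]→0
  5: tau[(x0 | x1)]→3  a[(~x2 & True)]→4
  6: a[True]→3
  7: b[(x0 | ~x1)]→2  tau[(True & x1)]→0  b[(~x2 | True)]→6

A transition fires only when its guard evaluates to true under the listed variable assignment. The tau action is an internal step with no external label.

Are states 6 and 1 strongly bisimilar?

Answer: NOT BISIMILAR

Analysis:
Bisimulation quotient by refinement:
  round 0: {{0,1,2,3,4,5,6,7}}
  round 1: {{0},{1,2,5},{3,6},{4},{7}}
  round 2: {{0},{1},{2},{3},{4},{5},{6},{7}}
8 equivalence class(es) (converged in 3)
class of 6: {6}; class of 1: {1}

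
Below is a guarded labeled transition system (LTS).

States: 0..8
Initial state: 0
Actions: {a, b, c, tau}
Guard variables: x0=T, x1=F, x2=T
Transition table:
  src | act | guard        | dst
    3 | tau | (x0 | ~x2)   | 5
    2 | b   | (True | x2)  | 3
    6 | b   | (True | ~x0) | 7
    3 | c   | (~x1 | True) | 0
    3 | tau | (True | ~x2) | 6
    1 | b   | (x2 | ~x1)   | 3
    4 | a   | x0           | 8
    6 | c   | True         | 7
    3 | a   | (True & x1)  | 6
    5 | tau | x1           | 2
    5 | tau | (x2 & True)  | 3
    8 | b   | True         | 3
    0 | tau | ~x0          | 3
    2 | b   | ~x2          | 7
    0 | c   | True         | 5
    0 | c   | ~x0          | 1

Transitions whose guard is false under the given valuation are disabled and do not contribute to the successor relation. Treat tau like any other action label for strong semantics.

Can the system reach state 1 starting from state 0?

11 transition(s) survive guard evaluation.
Layer 0: {0}
Layer 1: {5}  now seen {0,5}
Layer 2: {3}  now seen {0,3,5}
Layer 3: {6}  now seen {0,3,5,6}
Layer 4: {7}  now seen {0,3,5,6,7}
Reach set: {0,3,5,6,7}

Answer: UNREACHABLE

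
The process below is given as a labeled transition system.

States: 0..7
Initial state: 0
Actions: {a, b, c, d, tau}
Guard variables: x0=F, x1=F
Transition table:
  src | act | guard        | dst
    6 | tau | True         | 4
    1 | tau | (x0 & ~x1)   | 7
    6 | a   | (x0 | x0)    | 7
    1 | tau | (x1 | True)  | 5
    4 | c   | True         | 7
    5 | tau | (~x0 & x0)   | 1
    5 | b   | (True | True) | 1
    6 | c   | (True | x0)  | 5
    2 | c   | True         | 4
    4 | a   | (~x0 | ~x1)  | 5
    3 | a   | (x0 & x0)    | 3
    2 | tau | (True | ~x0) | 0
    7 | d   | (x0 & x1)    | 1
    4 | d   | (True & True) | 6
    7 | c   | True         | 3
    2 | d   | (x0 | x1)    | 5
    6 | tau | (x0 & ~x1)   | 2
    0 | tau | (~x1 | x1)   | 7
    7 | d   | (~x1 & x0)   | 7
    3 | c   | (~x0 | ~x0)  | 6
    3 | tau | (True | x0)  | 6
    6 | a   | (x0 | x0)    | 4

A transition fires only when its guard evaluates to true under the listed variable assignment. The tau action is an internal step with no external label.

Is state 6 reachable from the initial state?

Answer: REACHABLE

Trace:
Guard filter leaves 13 enabled edge(s).
Layer 0: {0}
Layer 1: {7}  cumulative {0,7}
Layer 2: {3}  cumulative {0,3,7}
Layer 3: {6}  cumulative {0,3,6,7}
Layer 4: {4,5}  cumulative {0,3,4,5,6,7}
Layer 5: {1}  cumulative {0,1,3,4,5,6,7}
Reach set: {0,1,3,4,5,6,7}
witness 6: tau·c·c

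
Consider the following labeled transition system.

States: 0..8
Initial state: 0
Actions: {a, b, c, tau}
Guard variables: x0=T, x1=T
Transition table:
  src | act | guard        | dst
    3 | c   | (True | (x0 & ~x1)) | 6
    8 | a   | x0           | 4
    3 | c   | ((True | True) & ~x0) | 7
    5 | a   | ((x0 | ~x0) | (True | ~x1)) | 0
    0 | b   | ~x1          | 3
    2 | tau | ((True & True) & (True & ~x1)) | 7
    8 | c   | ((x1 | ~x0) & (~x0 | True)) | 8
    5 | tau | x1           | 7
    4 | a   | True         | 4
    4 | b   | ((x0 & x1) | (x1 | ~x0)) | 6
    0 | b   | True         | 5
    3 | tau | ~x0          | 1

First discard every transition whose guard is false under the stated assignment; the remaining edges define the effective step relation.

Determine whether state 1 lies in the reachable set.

8 transition(s) survive guard evaluation.
L0 = {0}
L1 = {5}  total {0,5}
L2 = {7}  total {0,5,7}
R = {0,5,7}

Answer: UNREACHABLE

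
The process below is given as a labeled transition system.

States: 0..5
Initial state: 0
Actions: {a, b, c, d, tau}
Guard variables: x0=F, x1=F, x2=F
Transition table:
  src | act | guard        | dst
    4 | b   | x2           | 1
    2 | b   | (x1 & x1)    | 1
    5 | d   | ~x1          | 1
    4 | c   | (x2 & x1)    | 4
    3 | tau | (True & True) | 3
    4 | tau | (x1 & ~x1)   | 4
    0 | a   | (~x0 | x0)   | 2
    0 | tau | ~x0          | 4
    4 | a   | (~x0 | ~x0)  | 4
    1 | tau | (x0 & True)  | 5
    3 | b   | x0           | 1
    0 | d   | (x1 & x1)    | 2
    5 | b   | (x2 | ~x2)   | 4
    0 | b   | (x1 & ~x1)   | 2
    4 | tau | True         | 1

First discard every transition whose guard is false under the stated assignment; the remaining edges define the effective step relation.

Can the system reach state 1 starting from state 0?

After dropping false guards: 7 live edges.
L0 = {0}
L1 = {2,4}  now seen {0,2,4}
L2 = {1}  now seen {0,1,2,4}
Reachable = {0,1,2,4}
witness 1: tau·tau

Answer: REACHABLE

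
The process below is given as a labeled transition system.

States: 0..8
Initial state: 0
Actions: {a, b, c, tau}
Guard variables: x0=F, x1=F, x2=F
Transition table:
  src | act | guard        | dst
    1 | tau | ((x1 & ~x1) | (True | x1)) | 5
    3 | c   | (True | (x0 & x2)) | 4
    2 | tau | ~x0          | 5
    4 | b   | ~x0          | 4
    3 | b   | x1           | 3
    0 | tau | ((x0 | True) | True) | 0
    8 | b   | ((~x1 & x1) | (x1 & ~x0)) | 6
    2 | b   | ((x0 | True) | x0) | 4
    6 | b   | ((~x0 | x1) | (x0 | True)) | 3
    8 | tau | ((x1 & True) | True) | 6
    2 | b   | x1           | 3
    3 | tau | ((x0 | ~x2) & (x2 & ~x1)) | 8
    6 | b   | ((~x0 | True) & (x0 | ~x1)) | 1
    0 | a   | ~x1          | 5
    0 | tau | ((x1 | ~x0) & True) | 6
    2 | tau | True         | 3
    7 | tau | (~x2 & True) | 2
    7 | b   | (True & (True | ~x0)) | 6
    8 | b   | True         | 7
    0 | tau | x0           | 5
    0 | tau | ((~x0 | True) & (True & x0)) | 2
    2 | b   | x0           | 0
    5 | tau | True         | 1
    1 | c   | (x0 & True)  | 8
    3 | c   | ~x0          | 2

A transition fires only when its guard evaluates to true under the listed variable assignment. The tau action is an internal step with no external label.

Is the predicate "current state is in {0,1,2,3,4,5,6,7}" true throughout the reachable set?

Safe = {0,1,2,3,4,5,6,7}
R = {0,1,2,3,4,5,6}
  0: ok
  1: ok
  2: ok
  3: ok
  4: ok
  5: ok
  6: ok

Answer: INVARIANT HOLDS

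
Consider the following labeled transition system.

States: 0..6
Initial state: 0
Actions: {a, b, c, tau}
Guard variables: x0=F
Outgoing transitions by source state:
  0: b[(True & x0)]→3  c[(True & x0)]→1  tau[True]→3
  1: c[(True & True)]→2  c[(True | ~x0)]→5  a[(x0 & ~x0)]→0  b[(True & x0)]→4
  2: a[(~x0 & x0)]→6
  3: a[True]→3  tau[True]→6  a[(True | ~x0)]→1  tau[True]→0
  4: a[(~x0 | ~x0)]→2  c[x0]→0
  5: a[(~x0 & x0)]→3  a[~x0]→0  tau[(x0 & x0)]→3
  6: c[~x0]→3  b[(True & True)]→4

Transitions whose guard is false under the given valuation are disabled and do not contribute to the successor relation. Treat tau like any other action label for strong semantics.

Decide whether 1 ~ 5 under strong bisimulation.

Refine partition for ~:
  P[0] = {{0,1,2,3,4,5,6}}
  P[1] = {{0},{1},{2},{3},{4,5},{6}}
  P[2] = {{0},{1},{2},{3},{4},{5},{6}}
Fixed point at round 3; 7 class(es).
class of 1: {1}; class of 5: {5}

Answer: NOT BISIMILAR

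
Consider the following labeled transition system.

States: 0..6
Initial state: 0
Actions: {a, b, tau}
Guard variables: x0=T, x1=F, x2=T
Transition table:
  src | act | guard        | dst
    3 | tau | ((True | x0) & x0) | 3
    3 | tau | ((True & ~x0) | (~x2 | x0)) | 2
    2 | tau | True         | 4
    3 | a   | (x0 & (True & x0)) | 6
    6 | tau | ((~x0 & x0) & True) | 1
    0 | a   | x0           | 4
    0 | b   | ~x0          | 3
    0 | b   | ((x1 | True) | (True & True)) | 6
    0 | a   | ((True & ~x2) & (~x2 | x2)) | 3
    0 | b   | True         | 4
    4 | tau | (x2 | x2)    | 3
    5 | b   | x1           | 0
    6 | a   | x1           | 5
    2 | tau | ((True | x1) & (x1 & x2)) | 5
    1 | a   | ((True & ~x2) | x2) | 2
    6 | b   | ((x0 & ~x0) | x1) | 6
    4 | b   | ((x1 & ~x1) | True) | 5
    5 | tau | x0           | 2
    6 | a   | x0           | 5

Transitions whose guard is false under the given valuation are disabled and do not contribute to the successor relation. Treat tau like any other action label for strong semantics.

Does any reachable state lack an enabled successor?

Answer: DEADLOCK-FREE

Analysis:
R = {0,2,3,4,5,6}
  0: a→4  b→4  b→6  [3 exit(s)]
  2: tau→4  [1 exit(s)]
  3: a→6  tau→2  tau→3  [3 exit(s)]
  4: b→5  tau→3  [2 exit(s)]
  5: tau→2  [1 exit(s)]
  6: a→5  [1 exit(s)]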